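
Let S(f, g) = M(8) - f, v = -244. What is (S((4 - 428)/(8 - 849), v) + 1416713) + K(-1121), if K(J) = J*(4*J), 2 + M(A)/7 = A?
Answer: 5418830855/841 ≈ 6.4433e+6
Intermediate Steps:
M(A) = -14 + 7*A
K(J) = 4*J²
S(f, g) = 42 - f (S(f, g) = (-14 + 7*8) - f = (-14 + 56) - f = 42 - f)
(S((4 - 428)/(8 - 849), v) + 1416713) + K(-1121) = ((42 - (4 - 428)/(8 - 849)) + 1416713) + 4*(-1121)² = ((42 - (-424)/(-841)) + 1416713) + 4*1256641 = ((42 - (-424)*(-1)/841) + 1416713) + 5026564 = ((42 - 1*424/841) + 1416713) + 5026564 = ((42 - 424/841) + 1416713) + 5026564 = (34898/841 + 1416713) + 5026564 = 1191490531/841 + 5026564 = 5418830855/841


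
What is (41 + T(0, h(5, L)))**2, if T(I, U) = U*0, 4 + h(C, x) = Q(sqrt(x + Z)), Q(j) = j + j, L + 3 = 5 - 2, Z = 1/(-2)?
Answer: 1681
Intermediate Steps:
Z = -1/2 (Z = 1*(-1/2) = -1/2 ≈ -0.50000)
L = 0 (L = -3 + (5 - 2) = -3 + 3 = 0)
Q(j) = 2*j
h(C, x) = -4 + 2*sqrt(-1/2 + x) (h(C, x) = -4 + 2*sqrt(x - 1/2) = -4 + 2*sqrt(-1/2 + x))
T(I, U) = 0
(41 + T(0, h(5, L)))**2 = (41 + 0)**2 = 41**2 = 1681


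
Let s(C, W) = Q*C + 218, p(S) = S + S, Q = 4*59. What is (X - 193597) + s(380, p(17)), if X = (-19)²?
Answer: -103338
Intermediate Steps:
Q = 236
p(S) = 2*S
X = 361
s(C, W) = 218 + 236*C (s(C, W) = 236*C + 218 = 218 + 236*C)
(X - 193597) + s(380, p(17)) = (361 - 193597) + (218 + 236*380) = -193236 + (218 + 89680) = -193236 + 89898 = -103338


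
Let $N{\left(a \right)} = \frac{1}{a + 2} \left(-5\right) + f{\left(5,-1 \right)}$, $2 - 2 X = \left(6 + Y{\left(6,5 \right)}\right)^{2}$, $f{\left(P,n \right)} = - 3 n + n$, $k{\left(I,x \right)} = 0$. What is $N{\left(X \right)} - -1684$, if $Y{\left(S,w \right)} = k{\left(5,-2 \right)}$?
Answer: $\frac{5059}{3} \approx 1686.3$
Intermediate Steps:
$Y{\left(S,w \right)} = 0$
$f{\left(P,n \right)} = - 2 n$
$X = -17$ ($X = 1 - \frac{\left(6 + 0\right)^{2}}{2} = 1 - \frac{6^{2}}{2} = 1 - 18 = -17$)
$N{\left(a \right)} = 2 - \frac{5}{2 + a}$ ($N{\left(a \right)} = \frac{1}{a + 2} \left(-5\right) - -2 = \frac{1}{2 + a} \left(-5\right) + 2 = - \frac{5}{2 + a} + 2 = 2 - \frac{5}{2 + a}$)
$N{\left(X \right)} - -1684 = \frac{-1 + 2 \left(-17\right)}{2 - 17} - -1684 = \frac{-1 - 34}{-15} + 1684 = \left(- \frac{1}{15}\right) \left(-35\right) + 1684 = \frac{7}{3} + 1684 = \frac{5059}{3}$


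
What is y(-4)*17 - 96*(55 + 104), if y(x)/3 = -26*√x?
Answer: -15264 - 2652*I ≈ -15264.0 - 2652.0*I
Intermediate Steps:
y(x) = -78*√x (y(x) = 3*(-26*√x) = -78*√x)
y(-4)*17 - 96*(55 + 104) = -156*I*17 - 96*(55 + 104) = -156*I*17 - 96*159 = -156*I*17 - 15264 = -2652*I - 15264 = -15264 - 2652*I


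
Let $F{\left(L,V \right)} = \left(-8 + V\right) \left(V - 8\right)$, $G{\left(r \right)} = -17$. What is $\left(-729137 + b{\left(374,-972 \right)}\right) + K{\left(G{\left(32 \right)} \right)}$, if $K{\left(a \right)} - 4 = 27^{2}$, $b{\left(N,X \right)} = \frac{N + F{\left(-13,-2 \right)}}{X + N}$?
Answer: $- \frac{217793033}{299} \approx -7.2841 \cdot 10^{5}$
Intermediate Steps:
$F{\left(L,V \right)} = \left(-8 + V\right)^{2}$ ($F{\left(L,V \right)} = \left(-8 + V\right) \left(-8 + V\right) = \left(-8 + V\right)^{2}$)
$b{\left(N,X \right)} = \frac{100 + N}{N + X}$ ($b{\left(N,X \right)} = \frac{N + \left(-8 - 2\right)^{2}}{X + N} = \frac{N + \left(-10\right)^{2}}{N + X} = \frac{N + 100}{N + X} = \frac{100 + N}{N + X}$)
$K{\left(a \right)} = 733$ ($K{\left(a \right)} = 4 + 27^{2} = 4 + 729 = 733$)
$\left(-729137 + b{\left(374,-972 \right)}\right) + K{\left(G{\left(32 \right)} \right)} = \left(-729137 + \frac{100 + 374}{374 - 972}\right) + 733 = \left(-729137 + \frac{1}{-598} \cdot 474\right) + 733 = \left(-729137 - \frac{237}{299}\right) + 733 = - \frac{218012200}{299} + 733 = - \frac{217793033}{299}$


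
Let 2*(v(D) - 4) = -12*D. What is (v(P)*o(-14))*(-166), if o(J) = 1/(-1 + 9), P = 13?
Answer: 3071/2 ≈ 1535.5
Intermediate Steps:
v(D) = 4 - 6*D (v(D) = 4 + (-12*D)/2 = 4 - 6*D)
o(J) = ⅛ (o(J) = 1/8 = ⅛)
(v(P)*o(-14))*(-166) = ((4 - 6*13)*(⅛))*(-166) = ((4 - 78)*(⅛))*(-166) = -74*⅛*(-166) = -37/4*(-166) = 3071/2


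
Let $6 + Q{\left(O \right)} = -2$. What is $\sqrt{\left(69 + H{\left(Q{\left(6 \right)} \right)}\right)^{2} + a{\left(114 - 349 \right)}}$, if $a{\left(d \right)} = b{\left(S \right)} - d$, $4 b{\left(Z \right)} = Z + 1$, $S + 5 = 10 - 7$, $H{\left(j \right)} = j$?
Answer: $\frac{\sqrt{15823}}{2} \approx 62.895$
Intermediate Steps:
$Q{\left(O \right)} = -8$ ($Q{\left(O \right)} = -6 - 2 = -8$)
$S = -2$ ($S = -5 + \left(10 - 7\right) = -5 + 3 = -2$)
$b{\left(Z \right)} = \frac{1}{4} + \frac{Z}{4}$ ($b{\left(Z \right)} = \frac{Z + 1}{4} = \frac{1 + Z}{4} = \frac{1}{4} + \frac{Z}{4}$)
$a{\left(d \right)} = - \frac{1}{4} - d$ ($a{\left(d \right)} = \left(\frac{1}{4} + \frac{1}{4} \left(-2\right)\right) - d = \left(\frac{1}{4} - \frac{1}{2}\right) - d = - \frac{1}{4} - d$)
$\sqrt{\left(69 + H{\left(Q{\left(6 \right)} \right)}\right)^{2} + a{\left(114 - 349 \right)}} = \sqrt{\left(69 - 8\right)^{2} - - \frac{939}{4}} = \sqrt{61^{2} - - \frac{939}{4}} = \sqrt{3721 + \left(- \frac{1}{4} + 235\right)} = \sqrt{3721 + \frac{939}{4}} = \sqrt{\frac{15823}{4}} = \frac{\sqrt{15823}}{2}$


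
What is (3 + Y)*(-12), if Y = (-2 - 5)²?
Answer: -624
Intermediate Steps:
Y = 49 (Y = (-7)² = 49)
(3 + Y)*(-12) = (3 + 49)*(-12) = 52*(-12) = -624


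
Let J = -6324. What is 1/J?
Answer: -1/6324 ≈ -0.00015813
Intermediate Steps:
1/J = 1/(-6324) = -1/6324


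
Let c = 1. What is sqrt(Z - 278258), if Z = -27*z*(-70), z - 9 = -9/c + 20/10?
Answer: I*sqrt(274478) ≈ 523.91*I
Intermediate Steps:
z = 2 (z = 9 + (-9/1 + 20/10) = 9 + (-9*1 + 20*(1/10)) = 9 + (-9 + 2) = 9 - 7 = 2)
Z = 3780 (Z = -27*2*(-70) = -54*(-70) = 3780)
sqrt(Z - 278258) = sqrt(3780 - 278258) = sqrt(-274478) = I*sqrt(274478)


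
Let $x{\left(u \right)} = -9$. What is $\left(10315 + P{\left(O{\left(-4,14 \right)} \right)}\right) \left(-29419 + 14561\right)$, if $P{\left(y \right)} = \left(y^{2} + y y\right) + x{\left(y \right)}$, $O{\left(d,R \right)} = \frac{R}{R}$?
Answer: $-153156264$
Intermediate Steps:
$O{\left(d,R \right)} = 1$
$P{\left(y \right)} = -9 + 2 y^{2}$ ($P{\left(y \right)} = \left(y^{2} + y y\right) - 9 = \left(y^{2} + y^{2}\right) - 9 = 2 y^{2} - 9 = -9 + 2 y^{2}$)
$\left(10315 + P{\left(O{\left(-4,14 \right)} \right)}\right) \left(-29419 + 14561\right) = \left(10315 - \left(9 - 2 \cdot 1^{2}\right)\right) \left(-29419 + 14561\right) = \left(10315 + \left(-9 + 2 \cdot 1\right)\right) \left(-14858\right) = \left(10315 + \left(-9 + 2\right)\right) \left(-14858\right) = \left(10315 - 7\right) \left(-14858\right) = 10308 \left(-14858\right) = -153156264$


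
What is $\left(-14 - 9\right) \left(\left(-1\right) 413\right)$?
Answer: $9499$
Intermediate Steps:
$\left(-14 - 9\right) \left(\left(-1\right) 413\right) = \left(-23\right) \left(-413\right) = 9499$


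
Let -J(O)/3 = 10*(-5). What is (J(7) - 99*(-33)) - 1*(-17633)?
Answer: 21050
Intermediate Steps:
J(O) = 150 (J(O) = -30*(-5) = -3*(-50) = 150)
(J(7) - 99*(-33)) - 1*(-17633) = (150 - 99*(-33)) - 1*(-17633) = (150 + 3267) + 17633 = 3417 + 17633 = 21050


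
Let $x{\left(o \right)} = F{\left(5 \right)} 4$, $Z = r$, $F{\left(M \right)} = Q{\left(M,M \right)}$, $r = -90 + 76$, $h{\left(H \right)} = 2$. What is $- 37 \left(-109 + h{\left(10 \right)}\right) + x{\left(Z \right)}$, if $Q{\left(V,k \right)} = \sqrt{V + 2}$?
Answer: $3959 + 4 \sqrt{7} \approx 3969.6$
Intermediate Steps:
$Q{\left(V,k \right)} = \sqrt{2 + V}$
$r = -14$
$F{\left(M \right)} = \sqrt{2 + M}$
$Z = -14$
$x{\left(o \right)} = 4 \sqrt{7}$ ($x{\left(o \right)} = \sqrt{2 + 5} \cdot 4 = \sqrt{7} \cdot 4 = 4 \sqrt{7}$)
$- 37 \left(-109 + h{\left(10 \right)}\right) + x{\left(Z \right)} = - 37 \left(-109 + 2\right) + 4 \sqrt{7} = \left(-37\right) \left(-107\right) + 4 \sqrt{7} = 3959 + 4 \sqrt{7}$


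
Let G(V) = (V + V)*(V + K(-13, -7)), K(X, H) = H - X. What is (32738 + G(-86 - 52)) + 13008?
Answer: 82178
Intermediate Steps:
G(V) = 2*V*(6 + V) (G(V) = (V + V)*(V + (-7 - 1*(-13))) = (2*V)*(V + (-7 + 13)) = (2*V)*(V + 6) = (2*V)*(6 + V) = 2*V*(6 + V))
(32738 + G(-86 - 52)) + 13008 = (32738 + 2*(-86 - 52)*(6 + (-86 - 52))) + 13008 = (32738 + 2*(-138)*(6 - 138)) + 13008 = (32738 + 2*(-138)*(-132)) + 13008 = (32738 + 36432) + 13008 = 69170 + 13008 = 82178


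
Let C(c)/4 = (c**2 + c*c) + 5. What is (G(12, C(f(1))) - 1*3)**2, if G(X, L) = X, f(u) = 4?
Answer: 81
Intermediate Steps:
C(c) = 20 + 8*c**2 (C(c) = 4*((c**2 + c*c) + 5) = 4*((c**2 + c**2) + 5) = 4*(2*c**2 + 5) = 4*(5 + 2*c**2) = 20 + 8*c**2)
(G(12, C(f(1))) - 1*3)**2 = (12 - 1*3)**2 = (12 - 3)**2 = 9**2 = 81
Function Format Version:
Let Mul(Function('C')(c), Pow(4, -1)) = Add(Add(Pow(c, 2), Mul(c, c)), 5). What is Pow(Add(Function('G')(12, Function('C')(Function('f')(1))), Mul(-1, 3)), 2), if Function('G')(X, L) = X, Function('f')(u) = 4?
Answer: 81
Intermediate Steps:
Function('C')(c) = Add(20, Mul(8, Pow(c, 2))) (Function('C')(c) = Mul(4, Add(Add(Pow(c, 2), Mul(c, c)), 5)) = Mul(4, Add(Add(Pow(c, 2), Pow(c, 2)), 5)) = Mul(4, Add(Mul(2, Pow(c, 2)), 5)) = Mul(4, Add(5, Mul(2, Pow(c, 2)))) = Add(20, Mul(8, Pow(c, 2))))
Pow(Add(Function('G')(12, Function('C')(Function('f')(1))), Mul(-1, 3)), 2) = Pow(Add(12, Mul(-1, 3)), 2) = Pow(Add(12, -3), 2) = Pow(9, 2) = 81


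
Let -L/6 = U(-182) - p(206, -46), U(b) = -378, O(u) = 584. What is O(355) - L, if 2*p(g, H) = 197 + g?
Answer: -2893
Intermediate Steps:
p(g, H) = 197/2 + g/2 (p(g, H) = (197 + g)/2 = 197/2 + g/2)
L = 3477 (L = -6*(-378 - (197/2 + (1/2)*206)) = -6*(-378 - (197/2 + 103)) = -6*(-378 - 1*403/2) = -6*(-378 - 403/2) = -6*(-1159/2) = 3477)
O(355) - L = 584 - 1*3477 = 584 - 3477 = -2893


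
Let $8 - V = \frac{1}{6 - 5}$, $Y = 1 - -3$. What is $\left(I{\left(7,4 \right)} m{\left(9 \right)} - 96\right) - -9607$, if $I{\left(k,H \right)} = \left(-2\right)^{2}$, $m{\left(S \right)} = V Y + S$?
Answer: $9659$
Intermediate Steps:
$Y = 4$ ($Y = 1 + 3 = 4$)
$V = 7$ ($V = 8 - \frac{1}{6 - 5} = 8 - 1^{-1} = 8 - 1 = 7$)
$m{\left(S \right)} = 28 + S$ ($m{\left(S \right)} = 7 \cdot 4 + S = 28 + S$)
$I{\left(k,H \right)} = 4$
$\left(I{\left(7,4 \right)} m{\left(9 \right)} - 96\right) - -9607 = \left(4 \left(28 + 9\right) - 96\right) - -9607 = \left(4 \cdot 37 - 96\right) + 9607 = \left(148 - 96\right) + 9607 = 52 + 9607 = 9659$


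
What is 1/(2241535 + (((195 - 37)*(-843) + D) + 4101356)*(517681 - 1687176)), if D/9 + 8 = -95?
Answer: -1/4639659254790 ≈ -2.1553e-13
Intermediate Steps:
D = -927 (D = -72 + 9*(-95) = -72 - 855 = -927)
1/(2241535 + (((195 - 37)*(-843) + D) + 4101356)*(517681 - 1687176)) = 1/(2241535 + (((195 - 37)*(-843) - 927) + 4101356)*(517681 - 1687176)) = 1/(2241535 + ((158*(-843) - 927) + 4101356)*(-1169495)) = 1/(2241535 + ((-133194 - 927) + 4101356)*(-1169495)) = 1/(2241535 + (-134121 + 4101356)*(-1169495)) = 1/(2241535 + 3967235*(-1169495)) = 1/(2241535 - 4639661496325) = 1/(-4639659254790) = -1/4639659254790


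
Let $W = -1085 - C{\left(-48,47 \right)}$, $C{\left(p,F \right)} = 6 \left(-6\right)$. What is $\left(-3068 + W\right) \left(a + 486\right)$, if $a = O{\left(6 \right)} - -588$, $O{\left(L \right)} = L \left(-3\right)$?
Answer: $-4347552$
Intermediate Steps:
$C{\left(p,F \right)} = -36$
$O{\left(L \right)} = - 3 L$
$W = -1049$ ($W = -1085 - -36 = -1085 + 36 = -1049$)
$a = 570$ ($a = \left(-3\right) 6 - -588 = -18 + 588 = 570$)
$\left(-3068 + W\right) \left(a + 486\right) = \left(-3068 - 1049\right) \left(570 + 486\right) = \left(-4117\right) 1056 = -4347552$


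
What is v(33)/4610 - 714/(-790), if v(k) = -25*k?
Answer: 263979/364190 ≈ 0.72484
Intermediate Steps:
v(33)/4610 - 714/(-790) = -25*33/4610 - 714/(-790) = -825*1/4610 - 714*(-1/790) = -165/922 + 357/395 = 263979/364190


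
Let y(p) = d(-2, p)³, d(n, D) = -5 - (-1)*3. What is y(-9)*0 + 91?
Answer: 91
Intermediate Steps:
d(n, D) = -2 (d(n, D) = -5 - 1*(-3) = -5 + 3 = -2)
y(p) = -8 (y(p) = (-2)³ = -8)
y(-9)*0 + 91 = -8*0 + 91 = 0 + 91 = 91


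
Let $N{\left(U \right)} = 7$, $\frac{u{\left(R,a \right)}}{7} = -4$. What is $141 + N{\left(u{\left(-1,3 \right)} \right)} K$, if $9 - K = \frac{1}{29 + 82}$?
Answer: $\frac{22637}{111} \approx 203.94$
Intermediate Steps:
$u{\left(R,a \right)} = -28$ ($u{\left(R,a \right)} = 7 \left(-4\right) = -28$)
$K = \frac{998}{111}$ ($K = 9 - \frac{1}{29 + 82} = 9 - \frac{1}{111} = \frac{998}{111} \approx 8.991$)
$141 + N{\left(u{\left(-1,3 \right)} \right)} K = 141 + 7 \cdot \frac{998}{111} = 141 + \frac{6986}{111} = \frac{22637}{111}$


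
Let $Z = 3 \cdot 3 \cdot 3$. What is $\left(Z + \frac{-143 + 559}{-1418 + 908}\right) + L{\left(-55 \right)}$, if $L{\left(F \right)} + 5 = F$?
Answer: $- \frac{8623}{255} \approx -33.816$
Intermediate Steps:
$L{\left(F \right)} = -5 + F$
$Z = 27$ ($Z = 9 \cdot 3 = 27$)
$\left(Z + \frac{-143 + 559}{-1418 + 908}\right) + L{\left(-55 \right)} = \left(27 + \frac{-143 + 559}{-1418 + 908}\right) - 60 = \left(27 + \frac{416}{-510}\right) - 60 = \left(27 + 416 \left(- \frac{1}{510}\right)\right) - 60 = \left(27 - \frac{208}{255}\right) - 60 = \frac{6677}{255} - 60 = - \frac{8623}{255}$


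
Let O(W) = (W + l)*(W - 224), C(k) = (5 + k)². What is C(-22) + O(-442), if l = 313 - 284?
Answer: 275347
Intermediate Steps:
l = 29
O(W) = (-224 + W)*(29 + W) (O(W) = (W + 29)*(W - 224) = (29 + W)*(-224 + W) = (-224 + W)*(29 + W))
C(-22) + O(-442) = (5 - 22)² + (-6496 + (-442)² - 195*(-442)) = (-17)² + (-6496 + 195364 + 86190) = 289 + 275058 = 275347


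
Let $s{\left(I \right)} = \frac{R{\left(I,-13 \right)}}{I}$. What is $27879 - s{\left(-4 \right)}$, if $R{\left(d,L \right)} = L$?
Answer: $\frac{111503}{4} \approx 27876.0$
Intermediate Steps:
$s{\left(I \right)} = - \frac{13}{I}$
$27879 - s{\left(-4 \right)} = 27879 - - \frac{13}{-4} = 27879 - \left(-13\right) \left(- \frac{1}{4}\right) = 27879 - \frac{13}{4} = \frac{111503}{4}$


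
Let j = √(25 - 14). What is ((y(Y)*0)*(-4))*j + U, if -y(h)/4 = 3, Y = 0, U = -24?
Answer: -24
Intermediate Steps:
y(h) = -12 (y(h) = -4*3 = -12)
j = √11 ≈ 3.3166
((y(Y)*0)*(-4))*j + U = (-12*0*(-4))*√11 - 24 = (0*(-4))*√11 - 24 = 0*√11 - 24 = 0 - 24 = -24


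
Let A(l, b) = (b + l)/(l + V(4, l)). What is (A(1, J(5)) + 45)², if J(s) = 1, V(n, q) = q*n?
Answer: 51529/25 ≈ 2061.2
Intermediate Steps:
V(n, q) = n*q
A(l, b) = (b + l)/(5*l) (A(l, b) = (b + l)/(l + 4*l) = (b + l)/((5*l)) = (b + l)*(1/(5*l)) = (b + l)/(5*l))
(A(1, J(5)) + 45)² = ((⅕)*(1 + 1)/1 + 45)² = ((⅕)*1*2 + 45)² = (⅖ + 45)² = (227/5)² = 51529/25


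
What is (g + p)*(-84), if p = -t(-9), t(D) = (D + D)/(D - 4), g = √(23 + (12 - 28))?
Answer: 1512/13 - 84*√7 ≈ -105.94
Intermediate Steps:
g = √7 (g = √(23 - 16) = √7 ≈ 2.6458)
t(D) = 2*D/(-4 + D) (t(D) = (2*D)/(-4 + D) = 2*D/(-4 + D))
p = -18/13 (p = -2*(-9)/(-4 - 9) = -2*(-9)/(-13) = -2*(-9)*(-1)/13 = -1*18/13 = -18/13 ≈ -1.3846)
(g + p)*(-84) = (√7 - 18/13)*(-84) = (-18/13 + √7)*(-84) = 1512/13 - 84*√7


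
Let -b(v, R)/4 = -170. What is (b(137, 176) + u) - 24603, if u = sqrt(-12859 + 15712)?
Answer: -23923 + 3*sqrt(317) ≈ -23870.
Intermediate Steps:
b(v, R) = 680 (b(v, R) = -4*(-170) = 680)
u = 3*sqrt(317) (u = sqrt(2853) = 3*sqrt(317) ≈ 53.413)
(b(137, 176) + u) - 24603 = (680 + 3*sqrt(317)) - 24603 = -23923 + 3*sqrt(317)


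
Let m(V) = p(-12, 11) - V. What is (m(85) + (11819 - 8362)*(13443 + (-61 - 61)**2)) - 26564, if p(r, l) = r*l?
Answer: 97899658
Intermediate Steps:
p(r, l) = l*r
m(V) = -132 - V (m(V) = 11*(-12) - V = -132 - V)
(m(85) + (11819 - 8362)*(13443 + (-61 - 61)**2)) - 26564 = ((-132 - 1*85) + (11819 - 8362)*(13443 + (-61 - 61)**2)) - 26564 = ((-132 - 85) + 3457*(13443 + (-122)**2)) - 26564 = (-217 + 3457*(13443 + 14884)) - 26564 = (-217 + 3457*28327) - 26564 = (-217 + 97926439) - 26564 = 97926222 - 26564 = 97899658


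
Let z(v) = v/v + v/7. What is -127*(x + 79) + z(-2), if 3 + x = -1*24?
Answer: -46223/7 ≈ -6603.3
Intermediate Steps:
x = -27 (x = -3 - 1*24 = -3 - 24 = -27)
z(v) = 1 + v/7 (z(v) = 1 + v*(⅐) = 1 + v/7)
-127*(x + 79) + z(-2) = -127*(-27 + 79) + (1 + (⅐)*(-2)) = -127*52 + (1 - 2/7) = -6604 + 5/7 = -46223/7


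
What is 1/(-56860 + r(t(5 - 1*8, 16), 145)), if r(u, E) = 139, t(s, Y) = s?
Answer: -1/56721 ≈ -1.7630e-5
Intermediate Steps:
1/(-56860 + r(t(5 - 1*8, 16), 145)) = 1/(-56860 + 139) = 1/(-56721) = -1/56721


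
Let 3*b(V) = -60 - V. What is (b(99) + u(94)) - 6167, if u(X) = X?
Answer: -6126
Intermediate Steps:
b(V) = -20 - V/3 (b(V) = (-60 - V)/3 = -20 - V/3)
(b(99) + u(94)) - 6167 = ((-20 - ⅓*99) + 94) - 6167 = ((-20 - 33) + 94) - 6167 = (-53 + 94) - 6167 = 41 - 6167 = -6126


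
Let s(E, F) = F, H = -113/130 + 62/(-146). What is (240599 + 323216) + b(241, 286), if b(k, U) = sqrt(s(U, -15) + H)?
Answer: 563815 + 9*I*sqrt(18116410)/9490 ≈ 5.6382e+5 + 4.0366*I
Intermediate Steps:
H = -12279/9490 (H = -113*1/130 + 62*(-1/146) = -113/130 - 31/73 = -12279/9490 ≈ -1.2939)
b(k, U) = 9*I*sqrt(18116410)/9490 (b(k, U) = sqrt(-15 - 12279/9490) = sqrt(-154629/9490) = 9*I*sqrt(18116410)/9490)
(240599 + 323216) + b(241, 286) = (240599 + 323216) + 9*I*sqrt(18116410)/9490 = 563815 + 9*I*sqrt(18116410)/9490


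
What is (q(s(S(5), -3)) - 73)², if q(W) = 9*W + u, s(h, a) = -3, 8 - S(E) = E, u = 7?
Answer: 8649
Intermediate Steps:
S(E) = 8 - E
q(W) = 7 + 9*W (q(W) = 9*W + 7 = 7 + 9*W)
(q(s(S(5), -3)) - 73)² = ((7 + 9*(-3)) - 73)² = ((7 - 27) - 73)² = (-20 - 73)² = (-93)² = 8649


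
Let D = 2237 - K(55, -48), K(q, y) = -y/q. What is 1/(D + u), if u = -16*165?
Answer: -55/22213 ≈ -0.0024760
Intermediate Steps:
K(q, y) = -y/q
u = -2640
D = 122987/55 (D = 2237 - (-1)*(-48)/55 = 2237 - 1*48/55 = 2237 - 48/55 = 122987/55 ≈ 2236.1)
1/(D + u) = 1/(122987/55 - 2640) = 1/(-22213/55) = -55/22213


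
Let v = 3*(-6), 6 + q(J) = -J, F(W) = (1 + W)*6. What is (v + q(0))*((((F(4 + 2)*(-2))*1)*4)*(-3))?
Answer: -24192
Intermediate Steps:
F(W) = 6 + 6*W
q(J) = -6 - J
v = -18
(v + q(0))*((((F(4 + 2)*(-2))*1)*4)*(-3)) = (-18 + (-6 - 1*0))*(((((6 + 6*(4 + 2))*(-2))*1)*4)*(-3)) = (-18 + (-6 + 0))*(((((6 + 6*6)*(-2))*1)*4)*(-3)) = (-18 - 6)*(((((6 + 36)*(-2))*1)*4)*(-3)) = -24*((42*(-2))*1)*4*(-3) = -24*-84*1*4*(-3) = -24*(-84*4)*(-3) = -(-8064)*(-3) = -24*1008 = -24192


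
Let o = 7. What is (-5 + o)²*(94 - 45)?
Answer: 196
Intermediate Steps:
(-5 + o)²*(94 - 45) = (-5 + 7)²*(94 - 45) = 2²*49 = 4*49 = 196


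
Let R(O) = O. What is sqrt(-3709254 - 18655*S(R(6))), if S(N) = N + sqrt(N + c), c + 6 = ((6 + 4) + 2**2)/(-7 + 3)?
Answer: sqrt(-15284736 - 37310*I*sqrt(14))/2 ≈ 8.9268 - 1954.8*I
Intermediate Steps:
c = -19/2 (c = -6 + ((6 + 4) + 2**2)/(-7 + 3) = -6 + (10 + 4)/(-4) = -6 + 14*(-1/4) = -6 - 7/2 = -19/2 ≈ -9.5000)
S(N) = N + sqrt(-19/2 + N) (S(N) = N + sqrt(N - 19/2) = N + sqrt(-19/2 + N))
sqrt(-3709254 - 18655*S(R(6))) = sqrt(-3709254 - 18655*(6 + sqrt(-38 + 4*6)/2)) = sqrt(-3709254 - 18655*(6 + sqrt(-38 + 24)/2)) = sqrt(-3709254 - 18655*(6 + sqrt(-14)/2)) = sqrt(-3709254 - 18655*(6 + (I*sqrt(14))/2)) = sqrt(-3709254 - 18655*(6 + I*sqrt(14)/2)) = sqrt(-3709254 + (-111930 - 18655*I*sqrt(14)/2)) = sqrt(-3821184 - 18655*I*sqrt(14)/2)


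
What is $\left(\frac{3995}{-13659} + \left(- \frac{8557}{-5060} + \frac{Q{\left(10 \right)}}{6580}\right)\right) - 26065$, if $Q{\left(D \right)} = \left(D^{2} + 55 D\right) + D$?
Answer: $- \frac{592649705913653}{22738683660} \approx -26064.0$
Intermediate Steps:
$Q{\left(D \right)} = D^{2} + 56 D$
$\left(\frac{3995}{-13659} + \left(- \frac{8557}{-5060} + \frac{Q{\left(10 \right)}}{6580}\right)\right) - 26065 = \left(\frac{3995}{-13659} + \left(- \frac{8557}{-5060} + \frac{10 \left(56 + 10\right)}{6580}\right)\right) - 26065 = \left(3995 \left(- \frac{1}{13659}\right) + \left(\left(-8557\right) \left(- \frac{1}{5060}\right) + 10 \cdot 66 \cdot \frac{1}{6580}\right)\right) - 26065 = \left(- \frac{3995}{13659} + \left(\frac{8557}{5060} + 660 \cdot \frac{1}{6580}\right)\right) - 26065 = \left(- \frac{3995}{13659} + \left(\frac{8557}{5060} + \frac{33}{329}\right)\right) - 26065 = \left(- \frac{3995}{13659} + \frac{2982233}{1664740}\right) - 26065 = \frac{34083684247}{22738683660} - 26065 = - \frac{592649705913653}{22738683660}$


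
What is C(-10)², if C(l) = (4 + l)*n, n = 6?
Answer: 1296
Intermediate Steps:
C(l) = 24 + 6*l (C(l) = (4 + l)*6 = 24 + 6*l)
C(-10)² = (24 + 6*(-10))² = (24 - 60)² = (-36)² = 1296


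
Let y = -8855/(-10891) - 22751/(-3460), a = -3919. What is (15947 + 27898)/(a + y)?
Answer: -550734998900/49133569633 ≈ -11.209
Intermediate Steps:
y = 278419441/37682860 (y = -8855*(-1/10891) - 22751*(-1/3460) = 8855/10891 + 22751/3460 = 278419441/37682860 ≈ 7.3885)
(15947 + 27898)/(a + y) = (15947 + 27898)/(-3919 + 278419441/37682860) = 43845/(-147400708899/37682860) = 43845*(-37682860/147400708899) = -550734998900/49133569633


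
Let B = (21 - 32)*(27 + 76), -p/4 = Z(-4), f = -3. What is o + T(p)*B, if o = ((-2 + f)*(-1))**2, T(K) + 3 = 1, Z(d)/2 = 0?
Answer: 2291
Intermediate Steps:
Z(d) = 0 (Z(d) = 2*0 = 0)
p = 0 (p = -4*0 = 0)
T(K) = -2 (T(K) = -3 + 1 = -2)
B = -1133 (B = -11*103 = -1133)
o = 25 (o = ((-2 - 3)*(-1))**2 = (-5*(-1))**2 = 5**2 = 25)
o + T(p)*B = 25 - 2*(-1133) = 25 + 2266 = 2291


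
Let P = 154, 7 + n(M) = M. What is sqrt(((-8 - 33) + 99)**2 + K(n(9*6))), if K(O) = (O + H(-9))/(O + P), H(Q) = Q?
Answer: sqrt(135916602)/201 ≈ 58.002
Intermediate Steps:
n(M) = -7 + M
K(O) = (-9 + O)/(154 + O) (K(O) = (O - 9)/(O + 154) = (-9 + O)/(154 + O))
sqrt(((-8 - 33) + 99)**2 + K(n(9*6))) = sqrt(((-8 - 33) + 99)**2 + (-9 + (-7 + 9*6))/(154 + (-7 + 9*6))) = sqrt((-41 + 99)**2 + (-9 + (-7 + 54))/(154 + (-7 + 54))) = sqrt(58**2 + (-9 + 47)/(154 + 47)) = sqrt(3364 + 38/201) = sqrt(676202/201) = sqrt(135916602)/201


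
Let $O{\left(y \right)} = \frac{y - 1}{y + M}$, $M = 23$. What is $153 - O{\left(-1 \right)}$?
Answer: $\frac{1684}{11} \approx 153.09$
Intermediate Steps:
$O{\left(y \right)} = \frac{-1 + y}{23 + y}$ ($O{\left(y \right)} = \frac{y - 1}{y + 23} = \frac{-1 + y}{23 + y}$)
$153 - O{\left(-1 \right)} = 153 - \frac{-1 - 1}{23 - 1} = 153 - \frac{1}{22} \left(-2\right) = 153 - - \frac{1}{11} = 153 + \frac{1}{11} = \frac{1684}{11}$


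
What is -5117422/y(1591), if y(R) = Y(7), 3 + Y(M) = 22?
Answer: -269338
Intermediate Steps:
Y(M) = 19 (Y(M) = -3 + 22 = 19)
y(R) = 19
-5117422/y(1591) = -5117422/19 = -5117422*1/19 = -269338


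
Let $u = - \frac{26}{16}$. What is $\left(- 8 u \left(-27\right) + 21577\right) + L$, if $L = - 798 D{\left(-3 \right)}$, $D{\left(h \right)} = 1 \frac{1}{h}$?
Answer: $21492$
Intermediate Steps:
$D{\left(h \right)} = \frac{1}{h}$
$u = - \frac{13}{8}$ ($u = \left(-26\right) \frac{1}{16} = - \frac{13}{8} \approx -1.625$)
$L = 266$ ($L = - \frac{798}{-3} = \left(-798\right) \left(- \frac{1}{3}\right) = 266$)
$\left(- 8 u \left(-27\right) + 21577\right) + L = \left(\left(-8\right) \left(- \frac{13}{8}\right) \left(-27\right) + 21577\right) + 266 = \left(13 \left(-27\right) + 21577\right) + 266 = \left(-351 + 21577\right) + 266 = 21226 + 266 = 21492$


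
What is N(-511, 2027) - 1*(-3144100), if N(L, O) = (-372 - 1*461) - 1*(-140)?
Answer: 3143407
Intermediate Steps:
N(L, O) = -693 (N(L, O) = (-372 - 461) + 140 = -833 + 140 = -693)
N(-511, 2027) - 1*(-3144100) = -693 - 1*(-3144100) = -693 + 3144100 = 3143407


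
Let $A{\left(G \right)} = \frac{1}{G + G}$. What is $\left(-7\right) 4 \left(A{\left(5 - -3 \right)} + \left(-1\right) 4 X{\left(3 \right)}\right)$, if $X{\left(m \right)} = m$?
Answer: $\frac{1337}{4} \approx 334.25$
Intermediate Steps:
$A{\left(G \right)} = \frac{1}{2 G}$
$\left(-7\right) 4 \left(A{\left(5 - -3 \right)} + \left(-1\right) 4 X{\left(3 \right)}\right) = \left(-7\right) 4 \left(\frac{1}{2 \left(5 - -3\right)} + \left(-1\right) 4 \cdot 3\right) = - 28 \left(\frac{1}{2 \left(5 + 3\right)} - 12\right) = - 28 \left(\frac{1}{2 \cdot 8} - 12\right) = - 28 \left(\frac{1}{2} \cdot \frac{1}{8} - 12\right) = - 28 \left(\frac{1}{16} - 12\right) = \left(-28\right) \left(- \frac{191}{16}\right) = \frac{1337}{4}$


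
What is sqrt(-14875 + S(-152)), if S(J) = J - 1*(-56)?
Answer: I*sqrt(14971) ≈ 122.36*I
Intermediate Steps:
S(J) = 56 + J (S(J) = J + 56 = 56 + J)
sqrt(-14875 + S(-152)) = sqrt(-14875 + (56 - 152)) = sqrt(-14875 - 96) = sqrt(-14971) = I*sqrt(14971)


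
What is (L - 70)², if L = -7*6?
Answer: 12544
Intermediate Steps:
L = -42
(L - 70)² = (-42 - 70)² = (-112)² = 12544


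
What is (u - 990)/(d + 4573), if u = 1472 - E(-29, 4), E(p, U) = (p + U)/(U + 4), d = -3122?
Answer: 3881/11608 ≈ 0.33434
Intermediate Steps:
E(p, U) = (U + p)/(4 + U)
u = 11801/8 (u = 1472 - (4 - 29)/(4 + 4) = 1472 - (-25)/8 = 1472 - 1*(-25/8) = 1472 + 25/8 = 11801/8 ≈ 1475.1)
(u - 990)/(d + 4573) = (11801/8 - 990)/(-3122 + 4573) = (3881/8)/1451 = (3881/8)*(1/1451) = 3881/11608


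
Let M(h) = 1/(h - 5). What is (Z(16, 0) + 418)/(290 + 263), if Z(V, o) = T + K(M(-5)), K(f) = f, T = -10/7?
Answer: 29153/38710 ≈ 0.75311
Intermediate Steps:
M(h) = 1/(-5 + h)
T = -10/7 (T = -10*1/7 = -10/7 ≈ -1.4286)
Z(V, o) = -107/70 (Z(V, o) = -10/7 + 1/(-5 - 5) = -10/7 + 1/(-10) = -10/7 - 1/10 = -107/70)
(Z(16, 0) + 418)/(290 + 263) = (-107/70 + 418)/(290 + 263) = (29153/70)/553 = (29153/70)*(1/553) = 29153/38710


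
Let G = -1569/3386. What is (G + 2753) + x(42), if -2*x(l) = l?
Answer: 9248983/3386 ≈ 2731.5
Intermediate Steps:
x(l) = -l/2
G = -1569/3386 (G = -1569*1/3386 = -1569/3386 ≈ -0.46338)
(G + 2753) + x(42) = (-1569/3386 + 2753) - 1/2*42 = 9320089/3386 - 21 = 9248983/3386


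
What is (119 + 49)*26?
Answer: 4368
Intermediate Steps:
(119 + 49)*26 = 168*26 = 4368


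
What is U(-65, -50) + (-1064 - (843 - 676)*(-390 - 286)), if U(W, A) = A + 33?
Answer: 111811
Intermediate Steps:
U(W, A) = 33 + A
U(-65, -50) + (-1064 - (843 - 676)*(-390 - 286)) = (33 - 50) + (-1064 - (843 - 676)*(-390 - 286)) = -17 + (-1064 - 167*(-676)) = -17 + (-1064 - 1*(-112892)) = -17 + (-1064 + 112892) = -17 + 111828 = 111811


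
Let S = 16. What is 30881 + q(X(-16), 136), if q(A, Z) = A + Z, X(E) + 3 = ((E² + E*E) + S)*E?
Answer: 22566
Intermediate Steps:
X(E) = -3 + E*(16 + 2*E²) (X(E) = -3 + ((E² + E*E) + 16)*E = -3 + ((E² + E²) + 16)*E = -3 + (2*E² + 16)*E = -3 + (16 + 2*E²)*E = -3 + E*(16 + 2*E²))
30881 + q(X(-16), 136) = 30881 + ((-3 + 2*(-16)³ + 16*(-16)) + 136) = 30881 + ((-3 + 2*(-4096) - 256) + 136) = 30881 + ((-3 - 8192 - 256) + 136) = 30881 + (-8451 + 136) = 30881 - 8315 = 22566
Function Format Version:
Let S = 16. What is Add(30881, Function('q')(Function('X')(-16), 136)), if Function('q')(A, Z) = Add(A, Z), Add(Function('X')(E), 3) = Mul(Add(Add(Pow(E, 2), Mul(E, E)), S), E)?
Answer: 22566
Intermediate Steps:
Function('X')(E) = Add(-3, Mul(E, Add(16, Mul(2, Pow(E, 2))))) (Function('X')(E) = Add(-3, Mul(Add(Add(Pow(E, 2), Mul(E, E)), 16), E)) = Add(-3, Mul(Add(Add(Pow(E, 2), Pow(E, 2)), 16), E)) = Add(-3, Mul(Add(Mul(2, Pow(E, 2)), 16), E)) = Add(-3, Mul(Add(16, Mul(2, Pow(E, 2))), E)) = Add(-3, Mul(E, Add(16, Mul(2, Pow(E, 2))))))
Add(30881, Function('q')(Function('X')(-16), 136)) = Add(30881, Add(Add(-3, Mul(2, Pow(-16, 3)), Mul(16, -16)), 136)) = Add(30881, Add(Add(-3, Mul(2, -4096), -256), 136)) = Add(30881, Add(Add(-3, -8192, -256), 136)) = Add(30881, Add(-8451, 136)) = Add(30881, -8315) = 22566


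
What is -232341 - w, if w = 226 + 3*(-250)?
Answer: -231817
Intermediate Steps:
w = -524 (w = 226 - 750 = -524)
-232341 - w = -232341 - 1*(-524) = -232341 + 524 = -231817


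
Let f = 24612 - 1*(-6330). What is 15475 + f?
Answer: 46417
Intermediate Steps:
f = 30942 (f = 24612 + 6330 = 30942)
15475 + f = 15475 + 30942 = 46417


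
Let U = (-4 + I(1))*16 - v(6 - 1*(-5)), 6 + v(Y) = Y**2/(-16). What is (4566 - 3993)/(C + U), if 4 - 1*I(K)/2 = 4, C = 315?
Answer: 3056/1411 ≈ 2.1658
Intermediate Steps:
I(K) = 0 (I(K) = 8 - 2*4 = 8 - 8 = 0)
v(Y) = -6 - Y**2/16 (v(Y) = -6 + Y**2/(-16) = -6 + Y**2*(-1/16) = -6 - Y**2/16)
U = -807/16 (U = (-4 + 0)*16 - (-6 - (6 - 1*(-5))**2/16) = -4*16 - (-6 - (6 + 5)**2/16) = -64 - (-6 - 1/16*11**2) = -64 - (-6 - 1/16*121) = -64 - (-6 - 121/16) = -64 - 1*(-217/16) = -64 + 217/16 = -807/16 ≈ -50.438)
(4566 - 3993)/(C + U) = (4566 - 3993)/(315 - 807/16) = 573/(4233/16) = 573*(16/4233) = 3056/1411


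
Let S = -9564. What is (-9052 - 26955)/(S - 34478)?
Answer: 36007/44042 ≈ 0.81756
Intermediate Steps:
(-9052 - 26955)/(S - 34478) = (-9052 - 26955)/(-9564 - 34478) = -36007/(-44042) = -36007*(-1/44042) = 36007/44042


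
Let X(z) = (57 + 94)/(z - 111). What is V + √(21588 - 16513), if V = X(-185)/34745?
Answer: -151/10284520 + 5*√203 ≈ 71.239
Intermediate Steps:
X(z) = 151/(-111 + z)
V = -151/10284520 (V = (151/(-111 - 185))/34745 = (151/(-296))*(1/34745) = (151*(-1/296))*(1/34745) = -151/296*1/34745 = -151/10284520 ≈ -1.4682e-5)
V + √(21588 - 16513) = -151/10284520 + √(21588 - 16513) = -151/10284520 + √5075 = -151/10284520 + 5*√203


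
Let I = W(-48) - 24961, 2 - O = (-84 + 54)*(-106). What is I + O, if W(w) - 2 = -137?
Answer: -28274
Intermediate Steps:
O = -3178 (O = 2 - (-84 + 54)*(-106) = 2 - (-30)*(-106) = 2 - 1*3180 = 2 - 3180 = -3178)
W(w) = -135 (W(w) = 2 - 137 = -135)
I = -25096 (I = -135 - 24961 = -25096)
I + O = -25096 - 3178 = -28274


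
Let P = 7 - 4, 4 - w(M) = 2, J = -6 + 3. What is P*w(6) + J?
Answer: 3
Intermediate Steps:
J = -3
w(M) = 2 (w(M) = 4 - 1*2 = 4 - 2 = 2)
P = 3
P*w(6) + J = 3*2 - 3 = 6 - 3 = 3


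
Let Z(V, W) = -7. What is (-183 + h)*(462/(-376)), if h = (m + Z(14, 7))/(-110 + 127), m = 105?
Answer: 696003/3196 ≈ 217.77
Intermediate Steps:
h = 98/17 (h = (105 - 7)/(-110 + 127) = 98/17 ≈ 5.7647)
(-183 + h)*(462/(-376)) = (-183 + 98/17)*(462/(-376)) = -1392006*(-1)/(17*376) = -3013/17*(-231/188) = 696003/3196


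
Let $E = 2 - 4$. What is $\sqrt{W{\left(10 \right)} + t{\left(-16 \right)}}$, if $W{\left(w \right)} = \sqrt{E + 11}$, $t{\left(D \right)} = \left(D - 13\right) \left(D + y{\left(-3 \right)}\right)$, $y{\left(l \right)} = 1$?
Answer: $\sqrt{438} \approx 20.928$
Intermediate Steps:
$E = -2$ ($E = 2 - 4 = -2$)
$t{\left(D \right)} = \left(1 + D\right) \left(-13 + D\right)$ ($t{\left(D \right)} = \left(D - 13\right) \left(D + 1\right) = \left(-13 + D\right) \left(1 + D\right) = \left(1 + D\right) \left(-13 + D\right)$)
$W{\left(w \right)} = 3$ ($W{\left(w \right)} = \sqrt{-2 + 11} = \sqrt{9} = 3$)
$\sqrt{W{\left(10 \right)} + t{\left(-16 \right)}} = \sqrt{3 - \left(-179 - 256\right)} = \sqrt{3 + \left(-13 + 256 + 192\right)} = \sqrt{3 + 435} = \sqrt{438}$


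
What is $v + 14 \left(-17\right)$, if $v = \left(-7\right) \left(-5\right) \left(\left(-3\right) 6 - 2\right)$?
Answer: $-938$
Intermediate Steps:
$v = -700$ ($v = 35 \left(-18 - 2\right) = 35 \left(-20\right) = -700$)
$v + 14 \left(-17\right) = -700 + 14 \left(-17\right) = -700 - 238 = -938$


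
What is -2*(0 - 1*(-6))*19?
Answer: -228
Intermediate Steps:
-2*(0 - 1*(-6))*19 = -2*(0 + 6)*19 = -2*6*19 = -12*19 = -228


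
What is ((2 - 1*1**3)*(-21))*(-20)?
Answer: 420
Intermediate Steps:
((2 - 1*1**3)*(-21))*(-20) = ((2 - 1*1)*(-21))*(-20) = ((2 - 1)*(-21))*(-20) = (1*(-21))*(-20) = -21*(-20) = 420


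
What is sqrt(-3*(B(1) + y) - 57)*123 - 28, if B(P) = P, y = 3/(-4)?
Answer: -28 + 123*I*sqrt(231)/2 ≈ -28.0 + 934.72*I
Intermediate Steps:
y = -3/4 (y = 3*(-1/4) = -3/4 ≈ -0.75000)
sqrt(-3*(B(1) + y) - 57)*123 - 28 = sqrt(-3*(1 - 3/4) - 57)*123 - 28 = sqrt(-3*1/4 - 57)*123 - 28 = sqrt(-3/4 - 57)*123 - 28 = sqrt(-231/4)*123 - 28 = (I*sqrt(231)/2)*123 - 28 = 123*I*sqrt(231)/2 - 28 = -28 + 123*I*sqrt(231)/2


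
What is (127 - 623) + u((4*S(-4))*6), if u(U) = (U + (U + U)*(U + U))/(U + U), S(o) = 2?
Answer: -799/2 ≈ -399.50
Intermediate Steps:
u(U) = (U + 4*U**2)/(2*U) (u(U) = (U + (2*U)*(2*U))/((2*U)) = (U + 4*U**2)*(1/(2*U)) = (U + 4*U**2)/(2*U))
(127 - 623) + u((4*S(-4))*6) = (127 - 623) + (1/2 + 2*((4*2)*6)) = -496 + (1/2 + 2*(8*6)) = -496 + (1/2 + 2*48) = -496 + (1/2 + 96) = -496 + 193/2 = -799/2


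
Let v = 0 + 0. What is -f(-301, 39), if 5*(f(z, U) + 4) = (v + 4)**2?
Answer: 4/5 ≈ 0.80000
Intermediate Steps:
v = 0
f(z, U) = -4/5 (f(z, U) = -4 + (0 + 4)**2/5 = -4 + (1/5)*4**2 = -4 + (1/5)*16 = -4 + 16/5 = -4/5)
-f(-301, 39) = -1*(-4/5) = 4/5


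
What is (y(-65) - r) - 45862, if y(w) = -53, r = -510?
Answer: -45405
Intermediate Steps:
(y(-65) - r) - 45862 = (-53 - 1*(-510)) - 45862 = (-53 + 510) - 45862 = 457 - 45862 = -45405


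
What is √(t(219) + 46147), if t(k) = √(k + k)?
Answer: √(46147 + √438) ≈ 214.87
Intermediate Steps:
t(k) = √2*√k (t(k) = √(2*k) = √2*√k)
√(t(219) + 46147) = √(√2*√219 + 46147) = √(√438 + 46147) = √(46147 + √438)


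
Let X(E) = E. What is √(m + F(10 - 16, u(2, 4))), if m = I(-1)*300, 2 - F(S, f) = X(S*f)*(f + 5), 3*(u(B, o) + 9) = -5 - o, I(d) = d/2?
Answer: 2*√89 ≈ 18.868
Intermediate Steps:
I(d) = d/2 (I(d) = d*(½) = d/2)
u(B, o) = -32/3 - o/3 (u(B, o) = -9 + (-5 - o)/3 = -9 + (-5/3 - o/3) = -32/3 - o/3)
F(S, f) = 2 - S*f*(5 + f) (F(S, f) = 2 - S*f*(f + 5) = 2 - S*f*(5 + f))
m = -150 (m = ((½)*(-1))*300 = -½*300 = -150)
√(m + F(10 - 16, u(2, 4))) = √(-150 + (2 - (10 - 16)*(-32/3 - ⅓*4)² - 5*(10 - 16)*(-32/3 - ⅓*4))) = √(-150 + (2 - 1*(-6)*(-32/3 - 4/3)² - 5*(-6)*(-32/3 - 4/3))) = √(-150 + (2 - 1*(-6)*(-12)² - 5*(-6)*(-12))) = √(-150 + (2 - 1*(-6)*144 - 360)) = √(-150 + (2 + 864 - 360)) = √(-150 + 506) = √356 = 2*√89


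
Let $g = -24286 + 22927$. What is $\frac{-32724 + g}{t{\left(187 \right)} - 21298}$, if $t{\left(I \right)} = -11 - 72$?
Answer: $\frac{11361}{7127} \approx 1.5941$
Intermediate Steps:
$g = -1359$
$t{\left(I \right)} = -83$ ($t{\left(I \right)} = -11 - 72 = -83$)
$\frac{-32724 + g}{t{\left(187 \right)} - 21298} = \frac{-32724 - 1359}{-83 - 21298} = - \frac{34083}{-21381} = \left(-34083\right) \left(- \frac{1}{21381}\right) = \frac{11361}{7127}$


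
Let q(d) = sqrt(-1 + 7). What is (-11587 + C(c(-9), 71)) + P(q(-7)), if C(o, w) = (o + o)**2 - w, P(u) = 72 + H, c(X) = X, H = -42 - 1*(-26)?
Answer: -11278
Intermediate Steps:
H = -16 (H = -42 + 26 = -16)
q(d) = sqrt(6)
P(u) = 56 (P(u) = 72 - 16 = 56)
C(o, w) = -w + 4*o**2 (C(o, w) = (2*o)**2 - w = 4*o**2 - w = -w + 4*o**2)
(-11587 + C(c(-9), 71)) + P(q(-7)) = (-11587 + (-1*71 + 4*(-9)**2)) + 56 = (-11587 + (-71 + 4*81)) + 56 = (-11587 + (-71 + 324)) + 56 = (-11587 + 253) + 56 = -11334 + 56 = -11278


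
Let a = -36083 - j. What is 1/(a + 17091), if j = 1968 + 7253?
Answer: -1/28213 ≈ -3.5445e-5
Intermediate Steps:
j = 9221
a = -45304 (a = -36083 - 1*9221 = -36083 - 9221 = -45304)
1/(a + 17091) = 1/(-45304 + 17091) = 1/(-28213) = -1/28213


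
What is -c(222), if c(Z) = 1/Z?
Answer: -1/222 ≈ -0.0045045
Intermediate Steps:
-c(222) = -1/222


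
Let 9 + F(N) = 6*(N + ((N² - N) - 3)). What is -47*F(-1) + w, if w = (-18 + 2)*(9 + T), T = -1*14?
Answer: 1067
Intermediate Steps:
T = -14
F(N) = -27 + 6*N² (F(N) = -9 + 6*(N + ((N² - N) - 3)) = -9 + 6*(N + (-3 + N² - N)) = -9 + 6*(-3 + N²) = -9 + (-18 + 6*N²) = -27 + 6*N²)
w = 80 (w = (-18 + 2)*(9 - 14) = -16*(-5) = 80)
-47*F(-1) + w = -47*(-27 + 6*(-1)²) + 80 = -47*(-27 + 6*1) + 80 = -47*(-27 + 6) + 80 = -47*(-21) + 80 = 987 + 80 = 1067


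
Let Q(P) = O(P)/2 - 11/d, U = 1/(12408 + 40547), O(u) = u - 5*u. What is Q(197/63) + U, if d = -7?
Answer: -2231666/476595 ≈ -4.6825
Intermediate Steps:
O(u) = -4*u
U = 1/52955 ≈ 1.8884e-5
Q(P) = 11/7 - 2*P (Q(P) = -4*P/2 - 11/(-7) = -4*P*(½) - 11*(-⅐) = -2*P + 11/7 = 11/7 - 2*P)
Q(197/63) + U = (11/7 - 394/63) + 1/52955 = -295/63 + 1/52955 = -2231666/476595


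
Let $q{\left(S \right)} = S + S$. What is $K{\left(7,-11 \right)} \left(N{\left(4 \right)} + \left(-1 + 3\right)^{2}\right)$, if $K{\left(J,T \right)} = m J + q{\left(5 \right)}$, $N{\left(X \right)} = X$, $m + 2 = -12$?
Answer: $-704$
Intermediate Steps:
$m = -14$ ($m = -2 - 12 = -14$)
$q{\left(S \right)} = 2 S$
$K{\left(J,T \right)} = 10 - 14 J$ ($K{\left(J,T \right)} = - 14 J + 2 \cdot 5 = - 14 J + 10 = 10 - 14 J$)
$K{\left(7,-11 \right)} \left(N{\left(4 \right)} + \left(-1 + 3\right)^{2}\right) = \left(10 - 98\right) \left(4 + \left(-1 + 3\right)^{2}\right) = \left(10 - 98\right) \left(4 + 2^{2}\right) = - 88 \left(4 + 4\right) = \left(-88\right) 8 = -704$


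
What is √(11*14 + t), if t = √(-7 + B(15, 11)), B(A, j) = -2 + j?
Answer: √(154 + √2) ≈ 12.467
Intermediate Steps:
t = √2 (t = √(-7 + (-2 + 11)) = √(-7 + 9) = √2 ≈ 1.4142)
√(11*14 + t) = √(11*14 + √2) = √(154 + √2)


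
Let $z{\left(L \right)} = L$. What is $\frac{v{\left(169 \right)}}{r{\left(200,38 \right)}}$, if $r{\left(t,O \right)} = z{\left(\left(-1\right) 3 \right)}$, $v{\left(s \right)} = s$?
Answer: $- \frac{169}{3} \approx -56.333$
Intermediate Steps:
$r{\left(t,O \right)} = -3$ ($r{\left(t,O \right)} = \left(-1\right) 3 = -3$)
$\frac{v{\left(169 \right)}}{r{\left(200,38 \right)}} = \frac{169}{-3} = 169 \left(- \frac{1}{3}\right) = - \frac{169}{3}$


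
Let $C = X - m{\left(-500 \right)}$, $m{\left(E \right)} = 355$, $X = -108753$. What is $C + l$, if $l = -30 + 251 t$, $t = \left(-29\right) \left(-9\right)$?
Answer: $-43627$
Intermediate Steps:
$t = 261$
$l = 65481$ ($l = -30 + 251 \cdot 261 = -30 + 65511 = 65481$)
$C = -109108$ ($C = -108753 - 355 = -109108$)
$C + l = -109108 + 65481 = -43627$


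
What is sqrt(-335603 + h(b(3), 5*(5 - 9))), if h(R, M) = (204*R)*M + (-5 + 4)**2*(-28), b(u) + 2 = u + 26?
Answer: I*sqrt(445791) ≈ 667.68*I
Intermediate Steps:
b(u) = 24 + u (b(u) = -2 + (u + 26) = -2 + (26 + u) = 24 + u)
h(R, M) = -28 + 204*M*R (h(R, M) = 204*M*R + (-1)**2*(-28) = 204*M*R + 1*(-28) = 204*M*R - 28 = -28 + 204*M*R)
sqrt(-335603 + h(b(3), 5*(5 - 9))) = sqrt(-335603 + (-28 + 204*(5*(5 - 9))*(24 + 3))) = sqrt(-335603 + (-28 + 204*(5*(-4))*27)) = sqrt(-335603 + (-28 + 204*(-20)*27)) = sqrt(-335603 + (-28 - 110160)) = sqrt(-335603 - 110188) = sqrt(-445791) = I*sqrt(445791)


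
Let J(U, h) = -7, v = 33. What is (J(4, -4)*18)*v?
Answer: -4158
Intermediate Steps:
(J(4, -4)*18)*v = -7*18*33 = -126*33 = -4158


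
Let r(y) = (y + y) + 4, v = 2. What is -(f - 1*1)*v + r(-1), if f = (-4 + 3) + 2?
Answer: 2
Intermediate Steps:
f = 1 (f = -1 + 2 = 1)
r(y) = 4 + 2*y (r(y) = 2*y + 4 = 4 + 2*y)
-(f - 1*1)*v + r(-1) = -(1 - 1*1)*2 + (4 + 2*(-1)) = -(1 - 1)*2 + (4 - 2) = -0*2 + 2 = -1*0 + 2 = 0 + 2 = 2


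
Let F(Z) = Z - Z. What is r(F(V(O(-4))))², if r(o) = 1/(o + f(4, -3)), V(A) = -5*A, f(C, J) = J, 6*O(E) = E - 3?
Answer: ⅑ ≈ 0.11111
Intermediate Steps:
O(E) = -½ + E/6 (O(E) = (E - 3)/6 = (-3 + E)/6 = -½ + E/6)
F(Z) = 0
r(o) = 1/(-3 + o) (r(o) = 1/(o - 3) = 1/(-3 + o))
r(F(V(O(-4))))² = (1/(-3 + 0))² = (1/(-3))² = (-⅓)² = ⅑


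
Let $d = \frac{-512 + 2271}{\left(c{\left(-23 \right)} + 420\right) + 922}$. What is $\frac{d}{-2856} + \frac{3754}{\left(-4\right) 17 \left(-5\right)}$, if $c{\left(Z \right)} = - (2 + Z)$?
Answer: $\frac{214892689}{19463640} \approx 11.041$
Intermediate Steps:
$c{\left(Z \right)} = -2 - Z$
$d = \frac{1759}{1363}$ ($d = \frac{-512 + 2271}{\left(\left(-2 - -23\right) + 420\right) + 922} = \frac{1759}{\left(\left(-2 + 23\right) + 420\right) + 922} = \frac{1759}{\left(21 + 420\right) + 922} = \frac{1759}{441 + 922} = \frac{1759}{1363} \approx 1.2905$)
$\frac{d}{-2856} + \frac{3754}{\left(-4\right) 17 \left(-5\right)} = \frac{1759}{1363 \left(-2856\right)} + \frac{3754}{\left(-4\right) 17 \left(-5\right)} = \frac{1759}{1363} \left(- \frac{1}{2856}\right) + \frac{3754}{\left(-68\right) \left(-5\right)} = - \frac{1759}{3892728} + \frac{3754}{340} = - \frac{1759}{3892728} + 3754 \cdot \frac{1}{340} = - \frac{1759}{3892728} + \frac{1877}{170} = \frac{214892689}{19463640}$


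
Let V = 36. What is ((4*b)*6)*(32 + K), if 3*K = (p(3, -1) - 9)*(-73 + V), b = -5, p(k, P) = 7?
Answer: -6800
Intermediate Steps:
K = 74/3 (K = ((7 - 9)*(-73 + 36))/3 = (-2*(-37))/3 = (⅓)*74 = 74/3 ≈ 24.667)
((4*b)*6)*(32 + K) = ((4*(-5))*6)*(32 + 74/3) = -20*6*(170/3) = -120*170/3 = -6800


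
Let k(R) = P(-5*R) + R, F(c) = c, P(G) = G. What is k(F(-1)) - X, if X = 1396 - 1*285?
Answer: -1107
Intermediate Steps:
k(R) = -4*R (k(R) = -5*R + R = -4*R)
X = 1111 (X = 1396 - 285 = 1111)
k(F(-1)) - X = -4*(-1) - 1*1111 = 4 - 1111 = -1107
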